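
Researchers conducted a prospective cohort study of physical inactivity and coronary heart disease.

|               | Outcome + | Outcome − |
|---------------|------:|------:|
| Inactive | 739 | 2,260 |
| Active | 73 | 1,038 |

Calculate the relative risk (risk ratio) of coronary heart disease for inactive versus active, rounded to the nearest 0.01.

Cells: a = 739, b = 2260, c = 73, d = 1038.
Risk in exposed = 739/2999 = 0.24642; risk in unexposed = 73/1111 = 0.06571.
RR = 0.24642 / 0.06571 = 3.75024
The risk among the exposed is 3.75 times that among the unexposed.

3.75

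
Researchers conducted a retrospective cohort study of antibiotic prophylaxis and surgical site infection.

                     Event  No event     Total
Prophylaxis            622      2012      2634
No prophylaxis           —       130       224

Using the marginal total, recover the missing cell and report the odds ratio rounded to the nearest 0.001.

0.428

The missing cell is in the unexposed row: 224 − 130 = 94.
So a = 622, b = 2012, c = 94, d = 130.
OR = (a·d)/(b·c) = (622 × 130) / (2012 × 94) = 80860 / 189128 = 0.42754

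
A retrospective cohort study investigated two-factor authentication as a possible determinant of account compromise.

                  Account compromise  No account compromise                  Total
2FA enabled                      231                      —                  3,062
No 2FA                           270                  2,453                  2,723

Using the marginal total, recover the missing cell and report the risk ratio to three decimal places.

0.761

The missing cell is in the exposed row: 3062 − 231 = 2831.
So a = 231, b = 2831, c = 270, d = 2453.
RR = [a/(a+b)] / [c/(c+d)] = (231/3062) / (270/2723) = 0.07544/0.09916 = 0.76084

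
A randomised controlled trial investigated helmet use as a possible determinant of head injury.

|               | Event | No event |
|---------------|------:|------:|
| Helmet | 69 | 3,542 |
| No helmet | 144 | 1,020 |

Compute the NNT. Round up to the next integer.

Risk in treated group = 69/3611 = 0.01911; risk in control = 144/1164 = 0.12371.
Absolute risk reduction = 0.12371 − 0.01911 = 0.10460
NNT = 1 / ARR = 1 / 0.10460 = 9.560 → round up → 10

10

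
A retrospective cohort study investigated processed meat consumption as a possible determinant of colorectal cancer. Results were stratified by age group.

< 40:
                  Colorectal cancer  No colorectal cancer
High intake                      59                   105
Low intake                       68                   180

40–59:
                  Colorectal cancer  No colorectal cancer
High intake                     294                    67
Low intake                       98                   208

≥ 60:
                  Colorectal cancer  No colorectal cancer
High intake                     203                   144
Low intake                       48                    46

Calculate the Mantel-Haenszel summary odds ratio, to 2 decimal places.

3.24

OR_MH = Σ(aᵢdᵢ/nᵢ) / Σ(bᵢcᵢ/nᵢ), where nᵢ is the stratum total.
Stratum 1 (< 40): n = 412; a·d/n = 59·180/412 = 25.7767; b·c/n = 105·68/412 = 17.3301
Stratum 2 (40–59): n = 667; a·d/n = 294·208/667 = 91.6822; b·c/n = 67·98/667 = 9.8441
Stratum 3 (≥ 60): n = 441; a·d/n = 203·46/441 = 21.1746; b·c/n = 144·48/441 = 15.6735
OR_MH = (25.7767 + 91.6822 + 21.1746) / (17.3301 + 9.8441 + 15.6735) = 138.6335 / 42.8476 = 3.23550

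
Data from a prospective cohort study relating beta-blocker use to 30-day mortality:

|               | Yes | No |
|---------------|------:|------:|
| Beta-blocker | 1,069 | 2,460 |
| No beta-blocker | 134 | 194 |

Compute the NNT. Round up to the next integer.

10

Risk in treated group = 1069/3529 = 0.30292; risk in control = 134/328 = 0.40854.
Absolute risk reduction = 0.40854 − 0.30292 = 0.10562
NNT = 1 / ARR = 1 / 0.10562 = 9.468 → round up → 10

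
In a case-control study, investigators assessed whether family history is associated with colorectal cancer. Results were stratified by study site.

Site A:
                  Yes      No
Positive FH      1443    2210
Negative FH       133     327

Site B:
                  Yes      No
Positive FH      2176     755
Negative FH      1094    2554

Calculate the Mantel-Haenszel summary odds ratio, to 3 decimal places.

OR_MH = Σ(aᵢdᵢ/nᵢ) / Σ(bᵢcᵢ/nᵢ), where nᵢ is the stratum total.
Stratum 1 (Site A): n = 4113; a·d/n = 1443·327/4113 = 114.7243; b·c/n = 2210·133/4113 = 71.4637
Stratum 2 (Site B): n = 6579; a·d/n = 2176·2554/6579 = 844.7339; b·c/n = 755·1094/6579 = 125.5464
OR_MH = (114.7243 + 844.7339) / (71.4637 + 125.5464) = 959.4581 / 197.0101 = 4.87010

4.870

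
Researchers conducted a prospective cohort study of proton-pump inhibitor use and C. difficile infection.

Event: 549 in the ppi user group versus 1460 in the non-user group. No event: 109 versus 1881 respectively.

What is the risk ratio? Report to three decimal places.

1.909

From the description: a = 549, b = 109, c = 1460, d = 1881.
Risk in exposed = 549/658 = 0.83435; risk in unexposed = 1460/3341 = 0.43699.
RR = 0.83435 / 0.43699 = 1.90928
The risk among the exposed is 1.91 times that among the unexposed.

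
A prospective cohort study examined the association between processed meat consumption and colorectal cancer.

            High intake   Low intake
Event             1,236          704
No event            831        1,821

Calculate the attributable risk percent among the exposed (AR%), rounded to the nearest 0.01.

Reading the table with exposure as columns: a = 1236 (High intake, case), b = 831 (High intake, non-case), c = 704 (Low intake, case), d = 1821.
Risk in exposed = 1236/2067 = 0.59797; risk in unexposed = 704/2525 = 0.27881.
RR = 0.59797/0.27881 = 2.14470
AR% = (RR − 1)/RR × 100 = (2.14470 − 1)/2.14470 × 100 = 53.3734%

53.37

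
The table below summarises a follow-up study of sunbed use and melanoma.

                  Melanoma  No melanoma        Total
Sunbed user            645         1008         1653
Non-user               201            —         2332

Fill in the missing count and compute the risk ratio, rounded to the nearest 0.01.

The missing cell is in the unexposed row: 2332 − 201 = 2131.
So a = 645, b = 1008, c = 201, d = 2131.
RR = [a/(a+b)] / [c/(c+d)] = (645/1653) / (201/2332) = 0.39020/0.08619 = 4.52709

4.53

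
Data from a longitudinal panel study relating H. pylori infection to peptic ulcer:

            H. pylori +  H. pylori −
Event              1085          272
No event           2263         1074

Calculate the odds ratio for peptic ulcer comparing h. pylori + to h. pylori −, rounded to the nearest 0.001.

1.893

Reading the table with exposure as columns: a = 1085 (H. pylori +, case), b = 2263 (H. pylori +, non-case), c = 272 (H. pylori −, case), d = 1074.
OR = (a·d)/(b·c) = (1085 × 1074) / (2263 × 272) = 1165290 / 615536 = 1.89313
The odds of peptic ulcer are about 1.89 times as high in the h. pylori + group.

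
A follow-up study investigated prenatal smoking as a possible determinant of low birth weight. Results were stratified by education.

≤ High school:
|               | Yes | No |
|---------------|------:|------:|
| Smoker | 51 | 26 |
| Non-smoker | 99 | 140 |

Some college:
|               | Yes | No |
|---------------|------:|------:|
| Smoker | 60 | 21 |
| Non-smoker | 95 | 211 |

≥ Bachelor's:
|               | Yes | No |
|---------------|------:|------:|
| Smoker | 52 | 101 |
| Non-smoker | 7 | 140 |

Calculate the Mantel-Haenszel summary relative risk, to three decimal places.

RR_MH = Σ(aᵢ·n₀ᵢ/nᵢ) / Σ(cᵢ·n₁ᵢ/nᵢ), with n₁ᵢ = aᵢ+bᵢ (exposed), n₀ᵢ = cᵢ+dᵢ (unexposed), nᵢ = n₁ᵢ+n₀ᵢ.
Stratum 1 (≤ High school): n₁ = 77, n₀ = 239, n = 316; a·n₀/n = 51·239/316 = 38.5728; c·n₁/n = 99·77/316 = 24.1234
Stratum 2 (Some college): n₁ = 81, n₀ = 306, n = 387; a·n₀/n = 60·306/387 = 47.4419; c·n₁/n = 95·81/387 = 19.8837
Stratum 3 (≥ Bachelor's): n₁ = 153, n₀ = 147, n = 300; a·n₀/n = 52·147/300 = 25.4800; c·n₁/n = 7·153/300 = 3.5700
RR_MH = (38.5728 + 47.4419 + 25.4800) / (24.1234 + 19.8837 + 3.5700) = 111.4946 / 47.5771 = 2.34345

2.343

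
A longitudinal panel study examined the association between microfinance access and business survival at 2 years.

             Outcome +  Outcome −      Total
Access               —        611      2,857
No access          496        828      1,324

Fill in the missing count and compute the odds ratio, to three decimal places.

The missing cell is in the exposed row: 2857 − 611 = 2246.
So a = 2246, b = 611, c = 496, d = 828.
OR = (a·d)/(b·c) = (2246 × 828) / (611 × 496) = 1859688 / 303056 = 6.13645

6.136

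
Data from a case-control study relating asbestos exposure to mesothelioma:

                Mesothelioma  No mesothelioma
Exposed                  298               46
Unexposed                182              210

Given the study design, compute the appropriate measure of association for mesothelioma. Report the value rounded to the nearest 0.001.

Cells: a = 298, b = 46, c = 182, d = 210.
This is a case-control study: participants were sampled on outcome status, so risks in the source population cannot be estimated directly — relative risk is not valid here. The odds ratio is the appropriate measure.
OR = (a·d)/(b·c) = (298 × 210) / (46 × 182) = 62580 / 8372 = 7.47492

7.475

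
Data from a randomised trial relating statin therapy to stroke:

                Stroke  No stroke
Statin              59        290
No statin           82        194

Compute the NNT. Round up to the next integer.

Risk in treated group = 59/349 = 0.16905; risk in control = 82/276 = 0.29710.
Absolute risk reduction = 0.29710 − 0.16905 = 0.12805
NNT = 1 / ARR = 1 / 0.12805 = 7.810 → round up → 8

8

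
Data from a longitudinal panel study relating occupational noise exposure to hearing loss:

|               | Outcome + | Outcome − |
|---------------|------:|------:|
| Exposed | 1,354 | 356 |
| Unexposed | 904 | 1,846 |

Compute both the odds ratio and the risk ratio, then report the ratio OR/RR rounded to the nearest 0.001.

Cells: a = 1354, b = 356, c = 904, d = 1846.
OR = (1354·1846)/(356·904) = 2499484/321824 = 7.76662
Risk in exposed = 1354/1710 = 0.79181; risk in unexposed = 904/2750 = 0.32873; RR = 2.40872
OR/RR = 7.76662 / 2.40872 = 3.22437
The outcome is not rare, so the OR lies further from 1 than the RR.

3.224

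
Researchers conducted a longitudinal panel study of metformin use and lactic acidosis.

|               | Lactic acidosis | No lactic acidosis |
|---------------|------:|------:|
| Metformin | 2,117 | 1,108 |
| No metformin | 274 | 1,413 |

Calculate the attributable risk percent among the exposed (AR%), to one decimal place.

Cells: a = 2117, b = 1108, c = 274, d = 1413.
Risk in exposed = 2117/3225 = 0.65643; risk in unexposed = 274/1687 = 0.16242.
RR = 0.65643/0.16242 = 4.04162
AR% = (RR − 1)/RR × 100 = (4.04162 − 1)/4.04162 × 100 = 75.2575%

75.3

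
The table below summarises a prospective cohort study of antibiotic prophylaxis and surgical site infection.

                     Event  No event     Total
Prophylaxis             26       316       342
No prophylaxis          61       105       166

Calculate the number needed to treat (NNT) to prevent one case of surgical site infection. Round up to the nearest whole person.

Risk in treated group = 26/342 = 0.07602; risk in control = 61/166 = 0.36747.
Absolute risk reduction = 0.36747 − 0.07602 = 0.29145
NNT = 1 / ARR = 1 / 0.29145 = 3.431 → round up → 4

4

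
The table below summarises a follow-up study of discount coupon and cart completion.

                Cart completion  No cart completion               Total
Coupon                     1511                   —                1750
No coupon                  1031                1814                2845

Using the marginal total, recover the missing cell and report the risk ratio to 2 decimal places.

The missing cell is in the exposed row: 1750 − 1511 = 239.
So a = 1511, b = 239, c = 1031, d = 1814.
RR = [a/(a+b)] / [c/(c+d)] = (1511/1750) / (1031/2845) = 0.86343/0.36239 = 2.38259

2.38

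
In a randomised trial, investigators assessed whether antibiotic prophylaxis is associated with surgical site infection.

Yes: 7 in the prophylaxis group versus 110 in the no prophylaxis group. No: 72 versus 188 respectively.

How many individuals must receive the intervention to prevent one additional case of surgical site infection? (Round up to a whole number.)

Risk in treated group = 7/79 = 0.08861; risk in control = 110/298 = 0.36913.
Absolute risk reduction = 0.36913 − 0.08861 = 0.28052
NNT = 1 / ARR = 1 / 0.28052 = 3.565 → round up → 4

4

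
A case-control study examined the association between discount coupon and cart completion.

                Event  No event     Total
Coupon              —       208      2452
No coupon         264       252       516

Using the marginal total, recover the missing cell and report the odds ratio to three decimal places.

10.298

The missing cell is in the exposed row: 2452 − 208 = 2244.
So a = 2244, b = 208, c = 264, d = 252.
OR = (a·d)/(b·c) = (2244 × 252) / (208 × 264) = 565488 / 54912 = 10.29808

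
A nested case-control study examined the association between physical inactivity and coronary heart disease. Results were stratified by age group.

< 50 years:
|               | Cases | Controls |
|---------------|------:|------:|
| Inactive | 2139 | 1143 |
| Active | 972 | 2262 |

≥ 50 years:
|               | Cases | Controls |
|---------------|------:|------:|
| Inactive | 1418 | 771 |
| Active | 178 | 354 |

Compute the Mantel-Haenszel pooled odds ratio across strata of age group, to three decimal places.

OR_MH = Σ(aᵢdᵢ/nᵢ) / Σ(bᵢcᵢ/nᵢ), where nᵢ is the stratum total.
Stratum 1 (< 50 years): n = 6516; a·d/n = 2139·2262/6516 = 742.5442; b·c/n = 1143·972/6516 = 170.5028
Stratum 2 (≥ 50 years): n = 2721; a·d/n = 1418·354/2721 = 184.4807; b·c/n = 771·178/2721 = 50.4366
OR_MH = (742.5442 + 184.4807) / (170.5028 + 50.4366) = 927.0249 / 220.9394 = 4.19583

4.196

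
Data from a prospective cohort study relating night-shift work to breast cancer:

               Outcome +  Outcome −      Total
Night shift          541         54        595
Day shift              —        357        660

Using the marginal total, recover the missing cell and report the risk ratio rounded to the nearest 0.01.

The missing cell is in the unexposed row: 660 − 357 = 303.
So a = 541, b = 54, c = 303, d = 357.
RR = [a/(a+b)] / [c/(c+d)] = (541/595) / (303/660) = 0.90924/0.45909 = 1.98053

1.98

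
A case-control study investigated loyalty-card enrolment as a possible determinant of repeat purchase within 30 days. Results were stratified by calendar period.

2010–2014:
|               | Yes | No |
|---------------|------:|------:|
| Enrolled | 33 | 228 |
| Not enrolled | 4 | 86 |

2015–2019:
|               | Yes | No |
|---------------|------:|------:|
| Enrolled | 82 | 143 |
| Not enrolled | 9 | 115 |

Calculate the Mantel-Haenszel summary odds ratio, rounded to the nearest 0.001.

5.585

OR_MH = Σ(aᵢdᵢ/nᵢ) / Σ(bᵢcᵢ/nᵢ), where nᵢ is the stratum total.
Stratum 1 (2010–2014): n = 351; a·d/n = 33·86/351 = 8.0855; b·c/n = 228·4/351 = 2.5983
Stratum 2 (2015–2019): n = 349; a·d/n = 82·115/349 = 27.0201; b·c/n = 143·9/349 = 3.6877
OR_MH = (8.0855 + 27.0201) / (2.5983 + 3.6877) = 35.1055 / 6.2860 = 5.58474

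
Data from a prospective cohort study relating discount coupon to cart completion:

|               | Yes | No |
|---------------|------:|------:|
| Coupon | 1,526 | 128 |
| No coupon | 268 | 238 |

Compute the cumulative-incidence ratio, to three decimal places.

1.742

Cells: a = 1526, b = 128, c = 268, d = 238.
Risk in exposed = 1526/1654 = 0.92261; risk in unexposed = 268/506 = 0.52964.
RR = 0.92261 / 0.52964 = 1.74195
The risk among the exposed is 1.74 times that among the unexposed.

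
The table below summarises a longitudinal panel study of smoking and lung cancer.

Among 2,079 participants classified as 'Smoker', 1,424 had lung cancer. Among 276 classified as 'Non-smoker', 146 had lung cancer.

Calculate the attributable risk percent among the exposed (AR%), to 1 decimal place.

From the description: a = 1424, b = 655, c = 146, d = 130.
Risk in exposed = 1424/2079 = 0.68494; risk in unexposed = 146/276 = 0.52899.
RR = 0.68494/0.52899 = 1.29483
AR% = (RR − 1)/RR × 100 = (1.29483 − 1)/1.29483 × 100 = 22.7696%

22.8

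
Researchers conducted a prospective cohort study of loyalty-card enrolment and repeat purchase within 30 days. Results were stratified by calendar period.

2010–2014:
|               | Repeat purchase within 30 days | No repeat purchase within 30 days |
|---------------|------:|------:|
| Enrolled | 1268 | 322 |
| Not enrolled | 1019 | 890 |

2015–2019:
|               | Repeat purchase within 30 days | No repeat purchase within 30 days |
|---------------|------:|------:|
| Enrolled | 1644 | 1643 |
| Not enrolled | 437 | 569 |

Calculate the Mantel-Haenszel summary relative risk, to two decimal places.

RR_MH = Σ(aᵢ·n₀ᵢ/nᵢ) / Σ(cᵢ·n₁ᵢ/nᵢ), with n₁ᵢ = aᵢ+bᵢ (exposed), n₀ᵢ = cᵢ+dᵢ (unexposed), nᵢ = n₁ᵢ+n₀ᵢ.
Stratum 1 (2010–2014): n₁ = 1590, n₀ = 1909, n = 3499; a·n₀/n = 1268·1909/3499 = 691.8011; c·n₁/n = 1019·1590/3499 = 463.0494
Stratum 2 (2015–2019): n₁ = 3287, n₀ = 1006, n = 4293; a·n₀/n = 1644·1006/4293 = 385.2467; c·n₁/n = 437·3287/4293 = 334.5956
RR_MH = (691.8011 + 385.2467) / (463.0494 + 334.5956) = 1077.0478 / 797.6451 = 1.35028

1.35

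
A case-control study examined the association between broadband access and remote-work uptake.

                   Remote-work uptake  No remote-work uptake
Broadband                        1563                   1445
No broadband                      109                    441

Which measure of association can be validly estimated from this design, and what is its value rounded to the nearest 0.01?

Cells: a = 1563, b = 1445, c = 109, d = 441.
This is a case-control study: participants were sampled on outcome status, so risks in the source population cannot be estimated directly — relative risk is not valid here. The odds ratio is the appropriate measure.
OR = (a·d)/(b·c) = (1563 × 441) / (1445 × 109) = 689283 / 157505 = 4.37626

4.38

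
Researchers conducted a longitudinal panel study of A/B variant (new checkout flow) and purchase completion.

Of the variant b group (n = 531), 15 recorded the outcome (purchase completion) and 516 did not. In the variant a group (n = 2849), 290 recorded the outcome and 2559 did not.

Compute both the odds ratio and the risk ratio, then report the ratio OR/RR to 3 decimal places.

0.924

From the description: a = 15, b = 516, c = 290, d = 2559.
OR = (15·2559)/(516·290) = 38385/149640 = 0.25652
Risk in exposed = 15/531 = 0.02825; risk in unexposed = 290/2849 = 0.10179; RR = 0.27752
OR/RR = 0.25652 / 0.27752 = 0.92432
The outcome is not rare, so the OR lies further from 1 than the RR.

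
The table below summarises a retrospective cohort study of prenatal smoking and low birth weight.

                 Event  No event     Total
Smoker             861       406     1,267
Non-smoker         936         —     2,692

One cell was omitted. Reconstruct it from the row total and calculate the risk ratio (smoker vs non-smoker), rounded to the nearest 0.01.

The missing cell is in the unexposed row: 2692 − 936 = 1756.
So a = 861, b = 406, c = 936, d = 1756.
RR = [a/(a+b)] / [c/(c+d)] = (861/1267) / (936/2692) = 0.67956/0.34770 = 1.95446

1.95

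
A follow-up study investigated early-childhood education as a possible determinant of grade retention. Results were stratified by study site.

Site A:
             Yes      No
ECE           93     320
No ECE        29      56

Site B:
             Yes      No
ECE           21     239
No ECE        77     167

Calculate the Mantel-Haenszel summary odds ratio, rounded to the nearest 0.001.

0.316

OR_MH = Σ(aᵢdᵢ/nᵢ) / Σ(bᵢcᵢ/nᵢ), where nᵢ is the stratum total.
Stratum 1 (Site A): n = 498; a·d/n = 93·56/498 = 10.4578; b·c/n = 320·29/498 = 18.6345
Stratum 2 (Site B): n = 504; a·d/n = 21·167/504 = 6.9583; b·c/n = 239·77/504 = 36.5139
OR_MH = (10.4578 + 6.9583) / (18.6345 + 36.5139) = 17.4162 / 55.1484 = 0.31581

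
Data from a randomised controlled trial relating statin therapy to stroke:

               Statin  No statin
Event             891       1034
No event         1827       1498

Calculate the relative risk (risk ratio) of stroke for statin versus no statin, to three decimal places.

0.803

Reading the table with exposure as columns: a = 891 (Statin, case), b = 1827 (Statin, non-case), c = 1034 (No statin, case), d = 1498.
Risk in exposed = 891/2718 = 0.32781; risk in unexposed = 1034/2532 = 0.40837.
RR = 0.32781 / 0.40837 = 0.80273
The risk is 20% lower among the exposed than among the unexposed.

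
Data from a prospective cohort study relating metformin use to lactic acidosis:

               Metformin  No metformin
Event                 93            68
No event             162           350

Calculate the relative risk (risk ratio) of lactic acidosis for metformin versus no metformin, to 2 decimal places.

Reading the table with exposure as columns: a = 93 (Metformin, case), b = 162 (Metformin, non-case), c = 68 (No metformin, case), d = 350.
Risk in exposed = 93/255 = 0.36471; risk in unexposed = 68/418 = 0.16268.
RR = 0.36471 / 0.16268 = 2.24187
The risk among the exposed is 2.24 times that among the unexposed.

2.24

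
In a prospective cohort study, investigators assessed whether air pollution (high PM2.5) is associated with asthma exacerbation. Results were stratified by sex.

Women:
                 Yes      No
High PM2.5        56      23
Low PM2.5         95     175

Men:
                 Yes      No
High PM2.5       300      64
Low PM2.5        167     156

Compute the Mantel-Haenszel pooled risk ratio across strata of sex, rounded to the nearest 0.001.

RR_MH = Σ(aᵢ·n₀ᵢ/nᵢ) / Σ(cᵢ·n₁ᵢ/nᵢ), with n₁ᵢ = aᵢ+bᵢ (exposed), n₀ᵢ = cᵢ+dᵢ (unexposed), nᵢ = n₁ᵢ+n₀ᵢ.
Stratum 1 (Women): n₁ = 79, n₀ = 270, n = 349; a·n₀/n = 56·270/349 = 43.3238; c·n₁/n = 95·79/349 = 21.5043
Stratum 2 (Men): n₁ = 364, n₀ = 323, n = 687; a·n₀/n = 300·323/687 = 141.0480; c·n₁/n = 167·364/687 = 88.4833
RR_MH = (43.3238 + 141.0480) / (21.5043 + 88.4833) = 184.3718 / 109.9876 = 1.67630

1.676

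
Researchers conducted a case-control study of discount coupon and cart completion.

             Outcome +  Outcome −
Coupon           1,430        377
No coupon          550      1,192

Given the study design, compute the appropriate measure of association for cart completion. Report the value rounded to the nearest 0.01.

8.22

Cells: a = 1430, b = 377, c = 550, d = 1192.
This is a case-control study: participants were sampled on outcome status, so risks in the source population cannot be estimated directly — relative risk is not valid here. The odds ratio is the appropriate measure.
OR = (a·d)/(b·c) = (1430 × 1192) / (377 × 550) = 1704560 / 207350 = 8.22069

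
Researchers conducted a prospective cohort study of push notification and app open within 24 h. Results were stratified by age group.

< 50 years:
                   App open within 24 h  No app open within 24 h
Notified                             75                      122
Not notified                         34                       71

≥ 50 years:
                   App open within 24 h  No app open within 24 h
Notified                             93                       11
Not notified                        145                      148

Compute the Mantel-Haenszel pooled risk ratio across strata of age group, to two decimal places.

1.57

RR_MH = Σ(aᵢ·n₀ᵢ/nᵢ) / Σ(cᵢ·n₁ᵢ/nᵢ), with n₁ᵢ = aᵢ+bᵢ (exposed), n₀ᵢ = cᵢ+dᵢ (unexposed), nᵢ = n₁ᵢ+n₀ᵢ.
Stratum 1 (< 50 years): n₁ = 197, n₀ = 105, n = 302; a·n₀/n = 75·105/302 = 26.0762; c·n₁/n = 34·197/302 = 22.1788
Stratum 2 (≥ 50 years): n₁ = 104, n₀ = 293, n = 397; a·n₀/n = 93·293/397 = 68.6373; c·n₁/n = 145·104/397 = 37.9849
RR_MH = (26.0762 + 68.6373) / (22.1788 + 37.9849) = 94.7134 / 60.1637 = 1.57426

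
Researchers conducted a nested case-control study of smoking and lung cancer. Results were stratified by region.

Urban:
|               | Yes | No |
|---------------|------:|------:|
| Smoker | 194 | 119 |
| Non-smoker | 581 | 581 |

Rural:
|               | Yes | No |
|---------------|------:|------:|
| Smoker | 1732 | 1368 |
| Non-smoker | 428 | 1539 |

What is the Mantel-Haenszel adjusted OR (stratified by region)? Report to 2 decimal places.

3.71

OR_MH = Σ(aᵢdᵢ/nᵢ) / Σ(bᵢcᵢ/nᵢ), where nᵢ is the stratum total.
Stratum 1 (Urban): n = 1475; a·d/n = 194·581/1475 = 76.4163; b·c/n = 119·581/1475 = 46.8739
Stratum 2 (Rural): n = 5067; a·d/n = 1732·1539/5067 = 526.0604; b·c/n = 1368·428/5067 = 115.5524
OR_MH = (76.4163 + 526.0604) / (46.8739 + 115.5524) = 602.4767 / 162.4263 = 3.70923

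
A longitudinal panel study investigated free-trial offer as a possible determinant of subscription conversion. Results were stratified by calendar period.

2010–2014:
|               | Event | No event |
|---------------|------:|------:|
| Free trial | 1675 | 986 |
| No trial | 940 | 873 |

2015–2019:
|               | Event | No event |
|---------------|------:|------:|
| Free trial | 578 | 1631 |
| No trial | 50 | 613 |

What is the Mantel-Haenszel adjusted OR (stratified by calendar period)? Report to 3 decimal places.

OR_MH = Σ(aᵢdᵢ/nᵢ) / Σ(bᵢcᵢ/nᵢ), where nᵢ is the stratum total.
Stratum 1 (2010–2014): n = 4474; a·d/n = 1675·873/4474 = 326.8384; b·c/n = 986·940/4474 = 207.1614
Stratum 2 (2015–2019): n = 2872; a·d/n = 578·613/2872 = 123.3684; b·c/n = 1631·50/2872 = 28.3948
OR_MH = (326.8384 + 123.3684) / (207.1614 + 28.3948) = 450.2068 / 235.5562 = 1.91125

1.911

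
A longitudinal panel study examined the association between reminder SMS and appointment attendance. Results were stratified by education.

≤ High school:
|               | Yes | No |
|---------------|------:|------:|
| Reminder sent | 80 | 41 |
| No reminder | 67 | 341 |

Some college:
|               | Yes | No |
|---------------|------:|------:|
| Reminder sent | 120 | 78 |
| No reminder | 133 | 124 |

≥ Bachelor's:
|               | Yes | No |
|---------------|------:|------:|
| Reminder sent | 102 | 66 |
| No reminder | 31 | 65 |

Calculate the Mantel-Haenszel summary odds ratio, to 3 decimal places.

OR_MH = Σ(aᵢdᵢ/nᵢ) / Σ(bᵢcᵢ/nᵢ), where nᵢ is the stratum total.
Stratum 1 (≤ High school): n = 529; a·d/n = 80·341/529 = 51.5690; b·c/n = 41·67/529 = 5.1928
Stratum 2 (Some college): n = 455; a·d/n = 120·124/455 = 32.7033; b·c/n = 78·133/455 = 22.8000
Stratum 3 (≥ Bachelor's): n = 264; a·d/n = 102·65/264 = 25.1136; b·c/n = 66·31/264 = 7.7500
OR_MH = (51.5690 + 32.7033 + 25.1136) / (5.1928 + 22.8000 + 7.7500) = 109.3859 / 35.7428 = 3.06036

3.060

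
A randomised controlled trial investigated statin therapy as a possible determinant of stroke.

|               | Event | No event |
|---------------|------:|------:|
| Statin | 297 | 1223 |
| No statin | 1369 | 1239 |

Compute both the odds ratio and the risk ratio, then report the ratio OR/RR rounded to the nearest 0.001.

0.590

Cells: a = 297, b = 1223, c = 1369, d = 1239.
OR = (297·1239)/(1223·1369) = 367983/1674287 = 0.21978
Risk in exposed = 297/1520 = 0.19539; risk in unexposed = 1369/2608 = 0.52492; RR = 0.37223
OR/RR = 0.21978 / 0.37223 = 0.59045
The outcome is not rare, so the OR lies further from 1 than the RR.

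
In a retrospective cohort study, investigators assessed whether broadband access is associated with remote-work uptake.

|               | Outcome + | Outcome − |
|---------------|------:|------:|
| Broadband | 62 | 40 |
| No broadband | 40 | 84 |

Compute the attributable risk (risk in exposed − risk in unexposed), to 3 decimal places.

0.285

Cells: a = 62, b = 40, c = 40, d = 84.
Risk in exposed = 62/102 = 0.607843; risk in unexposed = 40/124 = 0.322581.
Risk difference = 0.607843 − 0.322581 = 0.285262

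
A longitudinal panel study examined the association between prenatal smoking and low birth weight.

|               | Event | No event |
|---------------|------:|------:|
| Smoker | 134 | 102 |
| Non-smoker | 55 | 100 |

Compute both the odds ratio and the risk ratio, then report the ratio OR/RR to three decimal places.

1.493

Cells: a = 134, b = 102, c = 55, d = 100.
OR = (134·100)/(102·55) = 13400/5610 = 2.38859
Risk in exposed = 134/236 = 0.56780; risk in unexposed = 55/155 = 0.35484; RR = 1.60015
OR/RR = 2.38859 / 1.60015 = 1.49273
The outcome is not rare, so the OR lies further from 1 than the RR.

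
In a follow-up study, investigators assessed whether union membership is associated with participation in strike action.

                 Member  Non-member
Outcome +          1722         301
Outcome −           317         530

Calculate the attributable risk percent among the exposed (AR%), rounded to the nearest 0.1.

57.1

Reading the table with exposure as columns: a = 1722 (Member, case), b = 317 (Member, non-case), c = 301 (Non-member, case), d = 530.
Risk in exposed = 1722/2039 = 0.84453; risk in unexposed = 301/831 = 0.36221.
RR = 0.84453/0.36221 = 2.33158
AR% = (RR − 1)/RR × 100 = (2.33158 − 1)/2.33158 × 100 = 57.1106%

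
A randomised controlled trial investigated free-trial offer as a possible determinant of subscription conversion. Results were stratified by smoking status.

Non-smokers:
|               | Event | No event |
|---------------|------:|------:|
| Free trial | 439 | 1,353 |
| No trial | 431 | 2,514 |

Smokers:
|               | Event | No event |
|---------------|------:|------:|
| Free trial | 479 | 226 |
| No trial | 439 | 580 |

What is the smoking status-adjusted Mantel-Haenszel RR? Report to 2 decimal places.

RR_MH = Σ(aᵢ·n₀ᵢ/nᵢ) / Σ(cᵢ·n₁ᵢ/nᵢ), with n₁ᵢ = aᵢ+bᵢ (exposed), n₀ᵢ = cᵢ+dᵢ (unexposed), nᵢ = n₁ᵢ+n₀ᵢ.
Stratum 1 (Non-smokers): n₁ = 1792, n₀ = 2945, n = 4737; a·n₀/n = 439·2945/4737 = 272.9270; c·n₁/n = 431·1792/4737 = 163.0467
Stratum 2 (Smokers): n₁ = 705, n₀ = 1019, n = 1724; a·n₀/n = 479·1019/1724 = 283.1212; c·n₁/n = 439·705/1724 = 179.5215
RR_MH = (272.9270 + 283.1212) / (163.0467 + 179.5215) = 556.0482 / 342.5681 = 1.62318

1.62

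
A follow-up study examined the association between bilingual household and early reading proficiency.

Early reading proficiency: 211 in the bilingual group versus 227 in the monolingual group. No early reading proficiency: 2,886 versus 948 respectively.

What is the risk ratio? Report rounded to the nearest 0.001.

0.353

From the description: a = 211, b = 2886, c = 227, d = 948.
Risk in exposed = 211/3097 = 0.06813; risk in unexposed = 227/1175 = 0.19319.
RR = 0.06813 / 0.19319 = 0.35266
The risk is 65% lower among the exposed than among the unexposed.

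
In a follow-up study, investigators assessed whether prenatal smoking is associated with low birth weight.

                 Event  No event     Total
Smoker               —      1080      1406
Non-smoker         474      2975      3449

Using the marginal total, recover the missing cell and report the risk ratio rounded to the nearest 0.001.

The missing cell is in the exposed row: 1406 − 1080 = 326.
So a = 326, b = 1080, c = 474, d = 2975.
RR = [a/(a+b)] / [c/(c+d)] = (326/1406) / (474/3449) = 0.23186/0.13743 = 1.68712

1.687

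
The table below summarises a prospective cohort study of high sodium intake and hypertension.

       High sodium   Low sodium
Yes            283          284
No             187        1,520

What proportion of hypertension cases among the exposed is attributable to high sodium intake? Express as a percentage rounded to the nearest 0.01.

73.85

Reading the table with exposure as columns: a = 283 (High sodium, case), b = 187 (High sodium, non-case), c = 284 (Low sodium, case), d = 1520.
Risk in exposed = 283/470 = 0.60213; risk in unexposed = 284/1804 = 0.15743.
RR = 0.60213/0.15743 = 3.82478
AR% = (RR − 1)/RR × 100 = (3.82478 − 1)/3.82478 × 100 = 73.8547%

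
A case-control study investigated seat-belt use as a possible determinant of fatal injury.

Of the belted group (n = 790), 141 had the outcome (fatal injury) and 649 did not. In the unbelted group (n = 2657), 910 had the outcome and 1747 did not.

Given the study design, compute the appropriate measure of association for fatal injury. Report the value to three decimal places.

From the description: a = 141, b = 649, c = 910, d = 1747.
This is a case-control study: participants were sampled on outcome status, so risks in the source population cannot be estimated directly — relative risk is not valid here. The odds ratio is the appropriate measure.
OR = (a·d)/(b·c) = (141 × 1747) / (649 × 910) = 246327 / 590590 = 0.41709

0.417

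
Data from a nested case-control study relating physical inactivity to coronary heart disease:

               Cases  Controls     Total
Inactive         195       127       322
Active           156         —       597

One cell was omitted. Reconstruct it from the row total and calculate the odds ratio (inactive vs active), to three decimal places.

The missing cell is in the unexposed row: 597 − 156 = 441.
So a = 195, b = 127, c = 156, d = 441.
OR = (a·d)/(b·c) = (195 × 441) / (127 × 156) = 85995 / 19812 = 4.34055

4.341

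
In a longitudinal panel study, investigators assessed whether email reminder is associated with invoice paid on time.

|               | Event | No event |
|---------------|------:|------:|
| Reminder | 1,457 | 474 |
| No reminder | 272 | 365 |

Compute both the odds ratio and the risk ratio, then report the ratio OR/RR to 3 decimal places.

Cells: a = 1457, b = 474, c = 272, d = 365.
OR = (1457·365)/(474·272) = 531805/128928 = 4.12482
Risk in exposed = 1457/1931 = 0.75453; risk in unexposed = 272/637 = 0.42700; RR = 1.76705
OR/RR = 4.12482 / 1.76705 = 2.33430
The outcome is not rare, so the OR lies further from 1 than the RR.

2.334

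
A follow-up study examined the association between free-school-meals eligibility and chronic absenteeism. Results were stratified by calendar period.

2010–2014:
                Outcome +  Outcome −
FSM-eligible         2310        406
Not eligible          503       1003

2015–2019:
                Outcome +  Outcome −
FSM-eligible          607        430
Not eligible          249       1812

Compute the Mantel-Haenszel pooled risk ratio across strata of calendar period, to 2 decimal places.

RR_MH = Σ(aᵢ·n₀ᵢ/nᵢ) / Σ(cᵢ·n₁ᵢ/nᵢ), with n₁ᵢ = aᵢ+bᵢ (exposed), n₀ᵢ = cᵢ+dᵢ (unexposed), nᵢ = n₁ᵢ+n₀ᵢ.
Stratum 1 (2010–2014): n₁ = 2716, n₀ = 1506, n = 4222; a·n₀/n = 2310·1506/4222 = 823.9839; c·n₁/n = 503·2716/4222 = 323.5784
Stratum 2 (2015–2019): n₁ = 1037, n₀ = 2061, n = 3098; a·n₀/n = 607·2061/3098 = 403.8176; c·n₁/n = 249·1037/3098 = 83.3483
RR_MH = (823.9839 + 403.8176) / (323.5784 + 83.3483) = 1227.8015 / 406.9267 = 3.01725

3.02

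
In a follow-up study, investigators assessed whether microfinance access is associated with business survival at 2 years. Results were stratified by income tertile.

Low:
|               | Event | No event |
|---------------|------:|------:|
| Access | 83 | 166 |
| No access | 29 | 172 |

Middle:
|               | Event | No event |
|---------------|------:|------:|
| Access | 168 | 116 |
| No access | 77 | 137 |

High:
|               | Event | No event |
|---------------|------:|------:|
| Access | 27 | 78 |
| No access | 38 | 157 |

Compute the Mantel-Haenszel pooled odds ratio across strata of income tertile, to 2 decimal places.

OR_MH = Σ(aᵢdᵢ/nᵢ) / Σ(bᵢcᵢ/nᵢ), where nᵢ is the stratum total.
Stratum 1 (Low): n = 450; a·d/n = 83·172/450 = 31.7244; b·c/n = 166·29/450 = 10.6978
Stratum 2 (Middle): n = 498; a·d/n = 168·137/498 = 46.2169; b·c/n = 116·77/498 = 17.9357
Stratum 3 (High): n = 300; a·d/n = 27·157/300 = 14.1300; b·c/n = 78·38/300 = 9.8800
OR_MH = (31.7244 + 46.2169 + 14.1300) / (10.6978 + 17.9357 + 9.8800) = 92.0713 / 38.5135 = 2.39062

2.39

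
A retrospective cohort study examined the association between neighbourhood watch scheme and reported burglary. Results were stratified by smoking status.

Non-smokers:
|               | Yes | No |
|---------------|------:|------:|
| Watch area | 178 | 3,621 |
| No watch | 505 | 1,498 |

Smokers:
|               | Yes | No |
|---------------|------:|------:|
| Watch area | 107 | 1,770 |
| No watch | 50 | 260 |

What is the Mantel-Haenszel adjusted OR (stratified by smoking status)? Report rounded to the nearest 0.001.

OR_MH = Σ(aᵢdᵢ/nᵢ) / Σ(bᵢcᵢ/nᵢ), where nᵢ is the stratum total.
Stratum 1 (Non-smokers): n = 5802; a·d/n = 178·1498/5802 = 45.9573; b·c/n = 3621·505/5802 = 315.1680
Stratum 2 (Smokers): n = 2187; a·d/n = 107·260/2187 = 12.7206; b·c/n = 1770·50/2187 = 40.4664
OR_MH = (45.9573 + 12.7206) / (315.1680 + 40.4664) = 58.6779 / 355.6344 = 0.16499

0.165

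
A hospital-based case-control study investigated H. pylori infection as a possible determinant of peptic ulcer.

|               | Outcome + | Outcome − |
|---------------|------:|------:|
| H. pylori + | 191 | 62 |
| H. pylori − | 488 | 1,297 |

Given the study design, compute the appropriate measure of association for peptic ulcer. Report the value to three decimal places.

8.188

Cells: a = 191, b = 62, c = 488, d = 1297.
This is a hospital-based case-control study: participants were sampled on outcome status, so risks in the source population cannot be estimated directly — relative risk is not valid here. The odds ratio is the appropriate measure.
OR = (a·d)/(b·c) = (191 × 1297) / (62 × 488) = 247727 / 30256 = 8.18770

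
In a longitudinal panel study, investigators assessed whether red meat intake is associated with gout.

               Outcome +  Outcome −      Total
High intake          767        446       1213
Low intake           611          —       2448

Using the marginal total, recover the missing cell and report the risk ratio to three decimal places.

The missing cell is in the unexposed row: 2448 − 611 = 1837.
So a = 767, b = 446, c = 611, d = 1837.
RR = [a/(a+b)] / [c/(c+d)] = (767/1213) / (611/2448) = 0.63232/0.24959 = 2.53341

2.533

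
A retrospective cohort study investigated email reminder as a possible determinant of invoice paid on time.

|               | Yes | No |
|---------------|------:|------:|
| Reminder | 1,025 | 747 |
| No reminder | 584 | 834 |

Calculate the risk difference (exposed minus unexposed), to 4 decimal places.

0.1666

Cells: a = 1025, b = 747, c = 584, d = 834.
Risk in exposed = 1025/1772 = 0.578442; risk in unexposed = 584/1418 = 0.411848.
Risk difference = 0.578442 − 0.411848 = 0.166595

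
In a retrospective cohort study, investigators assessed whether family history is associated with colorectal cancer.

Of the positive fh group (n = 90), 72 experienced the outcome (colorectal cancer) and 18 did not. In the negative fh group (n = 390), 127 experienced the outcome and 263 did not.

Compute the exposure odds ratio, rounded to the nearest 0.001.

8.283

From the description: a = 72, b = 18, c = 127, d = 263.
OR = (a·d)/(b·c) = (72 × 263) / (18 × 127) = 18936 / 2286 = 8.28346
The odds of colorectal cancer are about 8.28 times as high in the positive fh group.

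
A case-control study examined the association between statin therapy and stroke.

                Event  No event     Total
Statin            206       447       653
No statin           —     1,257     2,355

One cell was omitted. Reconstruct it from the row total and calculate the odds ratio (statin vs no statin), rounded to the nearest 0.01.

The missing cell is in the unexposed row: 2355 − 1257 = 1098.
So a = 206, b = 447, c = 1098, d = 1257.
OR = (a·d)/(b·c) = (206 × 1257) / (447 × 1098) = 258942 / 490806 = 0.52759

0.53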